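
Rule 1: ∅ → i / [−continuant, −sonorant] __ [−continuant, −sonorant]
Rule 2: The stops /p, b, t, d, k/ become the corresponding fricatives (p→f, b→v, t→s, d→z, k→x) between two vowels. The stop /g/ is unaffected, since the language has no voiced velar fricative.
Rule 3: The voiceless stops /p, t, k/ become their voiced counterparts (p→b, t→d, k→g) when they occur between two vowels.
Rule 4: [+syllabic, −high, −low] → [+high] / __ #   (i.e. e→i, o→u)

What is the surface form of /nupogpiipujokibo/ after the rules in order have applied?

nufogifiifujoxivu

Rule 1 (stop-cluster i-epenthesis): /g/ and /p/ form a stop–stop cluster, so [i] is inserted between them. /nupogpiipujokibo/ → nupogipiipujokibo.
Rule 2 (intervocalic spirantization): /p/ is a stop between vowels /u/ and /o/, so it spirantizes to the fricative [f]. /p/ is a stop between vowels /i/ and /i/, so it spirantizes to the fricative [f]. /p/ is a stop between vowels /i/ and /u/, so it spirantizes to the fricative [f]. /k/ is a stop between vowels /o/ and /i/, so it spirantizes to the fricative [x]. /b/ is a stop between vowels /i/ and /o/, so it spirantizes to the fricative [v]. /nupogipiipujokibo/ → nufogifiifujoxivo.
Rule 3 (intervocalic voicing): no segment meets the environment; /nufogifiifujoxivo/ is unchanged.
Rule 4 (final vowel raising): /o/ is a mid vowel in word-final position, so it raises to [u]. /nufogifiifujoxivo/ → nufogifiifujoxivu.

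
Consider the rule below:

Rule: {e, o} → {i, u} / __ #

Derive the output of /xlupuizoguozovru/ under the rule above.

xlupuizoguozovru

No segment of /xlupuizoguozovru/ meets the structural description of the rule, so the form surfaces unchanged.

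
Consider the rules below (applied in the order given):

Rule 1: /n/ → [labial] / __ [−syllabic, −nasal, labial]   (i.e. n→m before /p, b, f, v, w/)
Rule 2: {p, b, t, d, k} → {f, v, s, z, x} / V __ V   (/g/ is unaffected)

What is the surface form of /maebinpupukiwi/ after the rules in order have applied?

Rule 1 (nasal place assimilation): /n/ precedes the labial consonant /p/, so it assimilates in place to [m]. /maebinpupukiwi/ → maebimpupukiwi.
Rule 2 (intervocalic spirantization): /b/ is a stop between vowels /e/ and /i/, so it spirantizes to the fricative [v]. /p/ is a stop between vowels /u/ and /u/, so it spirantizes to the fricative [f]. /k/ is a stop between vowels /u/ and /i/, so it spirantizes to the fricative [x]. /maebimpupukiwi/ → maevimpufuxiwi.

maevimpufuxiwi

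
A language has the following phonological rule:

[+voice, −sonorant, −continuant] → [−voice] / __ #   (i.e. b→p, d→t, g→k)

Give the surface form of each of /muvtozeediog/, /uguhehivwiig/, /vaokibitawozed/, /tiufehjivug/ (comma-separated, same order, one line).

/muvtozeediog/: /g/ is a voiced stop in word-final position, so it devoices to [k]. → [muvtozeediok].
/uguhehivwiig/: /g/ is a voiced stop in word-final position, so it devoices to [k]. → [uguhehivwiik].
/vaokibitawozed/: /d/ is a voiced stop in word-final position, so it devoices to [t]. → [vaokibitawozet].
/tiufehjivug/: /g/ is a voiced stop in word-final position, so it devoices to [k]. → [tiufehjivuk].

muvtozeediok, uguhehivwiik, vaokibitawozet, tiufehjivuk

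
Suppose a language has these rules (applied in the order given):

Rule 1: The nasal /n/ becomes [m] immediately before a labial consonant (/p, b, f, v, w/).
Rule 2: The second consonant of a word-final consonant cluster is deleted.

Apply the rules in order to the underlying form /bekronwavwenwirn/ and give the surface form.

bekromwavwemwir

Rule 1 (nasal place assimilation): /n/ precedes the labial consonant /w/, so it assimilates in place to [m]. /n/ precedes the labial consonant /w/, so it assimilates in place to [m]. /bekronwavwenwirn/ → bekromwavwemwirn.
Rule 2 (final cluster simplification): /n/ is the second consonant of a word-final cluster /rn/, so it deletes. /bekromwavwemwirn/ → bekromwavwemwir.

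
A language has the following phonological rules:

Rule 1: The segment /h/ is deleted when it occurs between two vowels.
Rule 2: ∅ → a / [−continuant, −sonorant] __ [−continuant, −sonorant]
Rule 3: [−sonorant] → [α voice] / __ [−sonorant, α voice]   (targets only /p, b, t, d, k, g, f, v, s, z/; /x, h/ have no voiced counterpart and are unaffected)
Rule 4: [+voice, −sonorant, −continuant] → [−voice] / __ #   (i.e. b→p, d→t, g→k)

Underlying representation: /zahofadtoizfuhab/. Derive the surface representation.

zaofadatoisfuap

Rule 1 (intervocalic h-deletion): /h/ occurs between vowels /a/ and /o/, so it deletes. /h/ occurs between vowels /u/ and /a/, so it deletes. /zahofadtoizfuhab/ → zaofadtoizfuab.
Rule 2 (stop-cluster a-epenthesis): /d/ and /t/ form a stop–stop cluster, so [a] is inserted between them. /zaofadtoizfuab/ → zaofadatoizfuab.
Rule 3 (regressive voicing assimilation): /z/ precedes the voiceless obstruent /f/, so it devoices to [s] by assimilation. /zaofadatoizfuab/ → zaofadatoisfuab.
Rule 4 (final devoicing): /b/ is a voiced stop in word-final position, so it devoices to [p]. /zaofadatoisfuab/ → zaofadatoisfuap.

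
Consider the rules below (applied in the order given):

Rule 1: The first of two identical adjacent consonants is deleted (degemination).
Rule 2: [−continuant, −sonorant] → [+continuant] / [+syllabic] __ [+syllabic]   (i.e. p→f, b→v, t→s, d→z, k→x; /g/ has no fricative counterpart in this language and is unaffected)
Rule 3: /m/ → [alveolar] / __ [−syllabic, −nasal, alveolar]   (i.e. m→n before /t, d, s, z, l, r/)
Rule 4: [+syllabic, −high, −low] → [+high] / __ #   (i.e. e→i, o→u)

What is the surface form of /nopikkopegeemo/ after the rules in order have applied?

Rule 1 (degemination): /kk/ is a geminate; the first /k/ deletes. /nopikkopegeemo/ → nopikopegeemo.
Rule 2 (intervocalic spirantization): /p/ is a stop between vowels /o/ and /i/, so it spirantizes to the fricative [f]. /k/ is a stop between vowels /i/ and /o/, so it spirantizes to the fricative [x]. /p/ is a stop between vowels /o/ and /e/, so it spirantizes to the fricative [f]. /nopikopegeemo/ → nofixofegeemo.
Rule 3 (nasal place assimilation): no segment meets the environment; /nofixofegeemo/ is unchanged.
Rule 4 (final vowel raising): /o/ is a mid vowel in word-final position, so it raises to [u]. /nofixofegeemo/ → nofixofegeemu.

nofixofegeemu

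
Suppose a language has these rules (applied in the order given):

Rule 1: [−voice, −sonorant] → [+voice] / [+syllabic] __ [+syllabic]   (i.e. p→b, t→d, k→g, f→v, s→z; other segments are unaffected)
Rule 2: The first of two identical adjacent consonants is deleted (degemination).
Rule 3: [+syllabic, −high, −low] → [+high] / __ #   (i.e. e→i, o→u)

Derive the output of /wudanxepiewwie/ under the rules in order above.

wudanxebiewii

Rule 1 (intervocalic voicing): /p/ is a voiceless obstruent between vowels /e/ and /i/, so it voices to [b]. /wudanxepiewwie/ → wudanxebiewwie.
Rule 2 (degemination): /ww/ is a geminate; the first /w/ deletes. /wudanxebiewwie/ → wudanxebiewie.
Rule 3 (final vowel raising): /e/ is a mid vowel in word-final position, so it raises to [i]. /wudanxebiewie/ → wudanxebiewii.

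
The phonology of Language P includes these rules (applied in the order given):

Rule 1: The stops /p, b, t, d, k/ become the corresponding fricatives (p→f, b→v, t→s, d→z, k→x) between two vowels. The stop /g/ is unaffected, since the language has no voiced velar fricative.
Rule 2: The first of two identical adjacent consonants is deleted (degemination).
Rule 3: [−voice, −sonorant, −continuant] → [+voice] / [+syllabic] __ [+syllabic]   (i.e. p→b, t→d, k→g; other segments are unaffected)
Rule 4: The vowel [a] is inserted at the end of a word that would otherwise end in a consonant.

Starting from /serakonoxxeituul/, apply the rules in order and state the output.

Rule 1 (intervocalic spirantization): /k/ is a stop between vowels /a/ and /o/, so it spirantizes to the fricative [x]. /t/ is a stop between vowels /i/ and /u/, so it spirantizes to the fricative [s]. /serakonoxxeituul/ → seraxonoxxeisuul.
Rule 2 (degemination): /xx/ is a geminate; the first /x/ deletes. /seraxonoxxeisuul/ → seraxonoxeisuul.
Rule 3 (intervocalic voicing): no segment meets the environment; /seraxonoxeisuul/ is unchanged.
Rule 4 (final a-epenthesis): the form ends in the consonant /l/, so [a] is inserted word-finally. /seraxonoxeisuul/ → seraxonoxeisuula.

seraxonoxeisuula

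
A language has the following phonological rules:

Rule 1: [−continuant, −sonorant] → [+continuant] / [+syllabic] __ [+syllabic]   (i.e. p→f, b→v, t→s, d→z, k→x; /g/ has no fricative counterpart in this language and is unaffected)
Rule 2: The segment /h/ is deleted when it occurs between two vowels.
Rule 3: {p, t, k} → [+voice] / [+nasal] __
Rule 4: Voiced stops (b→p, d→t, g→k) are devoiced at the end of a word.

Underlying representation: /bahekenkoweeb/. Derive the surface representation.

baexengoweep

Rule 1 (intervocalic spirantization): /k/ is a stop between vowels /e/ and /e/, so it spirantizes to the fricative [x]. /bahekenkoweeb/ → bahexenkoweeb.
Rule 2 (intervocalic h-deletion): /h/ occurs between vowels /a/ and /e/, so it deletes. /bahexenkoweeb/ → baexenkoweeb.
Rule 3 (post-nasal voicing): /k/ is a voiceless stop immediately after the nasal /n/, so it voices to [g]. /baexenkoweeb/ → baexengoweeb.
Rule 4 (final devoicing): /b/ is a voiced stop in word-final position, so it devoices to [p]. /baexengoweeb/ → baexengoweep.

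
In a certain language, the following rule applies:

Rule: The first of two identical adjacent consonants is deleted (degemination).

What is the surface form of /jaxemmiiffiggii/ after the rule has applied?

/mm/ is a geminate; the first /m/ deletes.
/ff/ is a geminate; the first /f/ deletes.
/gg/ is a geminate; the first /g/ deletes.
The other instances of /j/, /x/, /m/, /f/, /g/ do not occur in the required environment and remain unchanged.
Surface form: [jaxemiifigii].

jaxemiifigii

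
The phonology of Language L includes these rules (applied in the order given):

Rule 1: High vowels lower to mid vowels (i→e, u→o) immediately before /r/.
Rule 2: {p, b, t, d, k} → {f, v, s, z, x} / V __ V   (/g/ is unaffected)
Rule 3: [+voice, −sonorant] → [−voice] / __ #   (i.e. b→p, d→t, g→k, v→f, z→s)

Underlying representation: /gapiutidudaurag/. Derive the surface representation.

gafiusizuzaorak

Rule 1 (pre-rhotic lowering): /u/ is a high vowel immediately before /r/, so it lowers to [o]. /gapiutidudaurag/ → gapiutidudaorag.
Rule 2 (intervocalic spirantization): /p/ is a stop between vowels /a/ and /i/, so it spirantizes to the fricative [f]. /t/ is a stop between vowels /u/ and /i/, so it spirantizes to the fricative [s]. /d/ is a stop between vowels /i/ and /u/, so it spirantizes to the fricative [z]. /d/ is a stop between vowels /u/ and /a/, so it spirantizes to the fricative [z]. /gapiutidudaorag/ → gafiusizuzaorag.
Rule 3 (final devoicing): /g/ is a voiced obstruent in word-final position, so it devoices to [k]. /gafiusizuzaorag/ → gafiusizuzaorak.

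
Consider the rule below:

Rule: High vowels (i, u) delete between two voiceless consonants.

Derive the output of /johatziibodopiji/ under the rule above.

No segment of /johatziibodopiji/ meets the structural description of the rule, so the form surfaces unchanged.

johatziibodopiji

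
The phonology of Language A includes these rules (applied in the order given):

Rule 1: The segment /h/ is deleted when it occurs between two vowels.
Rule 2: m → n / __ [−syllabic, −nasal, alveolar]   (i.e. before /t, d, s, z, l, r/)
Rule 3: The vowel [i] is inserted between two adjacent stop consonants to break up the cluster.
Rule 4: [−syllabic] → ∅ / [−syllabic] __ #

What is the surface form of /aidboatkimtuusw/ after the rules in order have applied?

Rule 1 (intervocalic h-deletion): no segment meets the environment; /aidboatkimtuusw/ is unchanged.
Rule 2 (nasal place assimilation): /m/ precedes the alveolar consonant /t/, so it assimilates in place to [n]. /aidboatkimtuusw/ → aidboatkintuusw.
Rule 3 (stop-cluster i-epenthesis): /d/ and /b/ form a stop–stop cluster, so [i] is inserted between them. /t/ and /k/ form a stop–stop cluster, so [i] is inserted between them. /aidboatkintuusw/ → aidiboatikintuusw.
Rule 4 (final cluster simplification): /w/ is the second consonant of a word-final cluster /sw/, so it deletes. /aidiboatikintuusw/ → aidiboatikintuus.

aidiboatikintuus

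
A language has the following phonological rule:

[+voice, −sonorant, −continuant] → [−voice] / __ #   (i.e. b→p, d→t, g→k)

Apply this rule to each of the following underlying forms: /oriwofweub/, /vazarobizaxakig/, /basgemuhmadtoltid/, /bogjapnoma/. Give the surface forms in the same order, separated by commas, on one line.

/oriwofweub/: /b/ is a voiced stop in word-final position, so it devoices to [p]. → [oriwofweup].
/vazarobizaxakig/: /g/ is a voiced stop in word-final position, so it devoices to [k]. → [vazarobizaxakik].
/basgemuhmadtoltid/: /d/ is a voiced stop in word-final position, so it devoices to [t]. → [basgemuhmadtoltit].
/bogjapnoma/: the rule's environment is not met; surfaces unchanged as [bogjapnoma].

oriwofweup, vazarobizaxakik, basgemuhmadtoltit, bogjapnoma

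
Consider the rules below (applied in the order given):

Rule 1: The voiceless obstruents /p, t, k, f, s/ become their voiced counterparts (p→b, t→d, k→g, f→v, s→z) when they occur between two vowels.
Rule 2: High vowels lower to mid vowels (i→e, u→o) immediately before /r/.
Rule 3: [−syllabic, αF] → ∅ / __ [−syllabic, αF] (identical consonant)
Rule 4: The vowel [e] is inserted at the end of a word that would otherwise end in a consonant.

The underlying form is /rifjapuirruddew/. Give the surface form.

Rule 1 (intervocalic voicing): /p/ is a voiceless obstruent between vowels /a/ and /u/, so it voices to [b]. /rifjapuirruddew/ → rifjabuirruddew.
Rule 2 (pre-rhotic lowering): /i/ is a high vowel immediately before /r/, so it lowers to [e]. /rifjabuirruddew/ → rifjabuerruddew.
Rule 3 (degemination): /rr/ is a geminate; the first /r/ deletes. /dd/ is a geminate; the first /d/ deletes. /rifjabuerruddew/ → rifjabuerudew.
Rule 4 (final e-epenthesis): the form ends in the consonant /w/, so [e] is inserted word-finally. /rifjabuerudew/ → rifjabuerudewe.

rifjabuerudewe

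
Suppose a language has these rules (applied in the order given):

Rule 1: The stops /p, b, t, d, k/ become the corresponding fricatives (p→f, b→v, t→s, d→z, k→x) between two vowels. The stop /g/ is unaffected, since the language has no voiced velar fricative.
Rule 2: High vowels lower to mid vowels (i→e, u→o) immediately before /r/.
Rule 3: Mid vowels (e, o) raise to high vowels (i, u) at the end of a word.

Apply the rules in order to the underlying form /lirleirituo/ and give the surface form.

Rule 1 (intervocalic spirantization): /t/ is a stop between vowels /i/ and /u/, so it spirantizes to the fricative [s]. /lirleirituo/ → lirleirisuo.
Rule 2 (pre-rhotic lowering): /i/ is a high vowel immediately before /r/, so it lowers to [e]. /i/ is a high vowel immediately before /r/, so it lowers to [e]. /lirleirisuo/ → lerleerisuo.
Rule 3 (final vowel raising): /o/ is a mid vowel in word-final position, so it raises to [u]. /lerleerisuo/ → lerleerisuu.

lerleerisuu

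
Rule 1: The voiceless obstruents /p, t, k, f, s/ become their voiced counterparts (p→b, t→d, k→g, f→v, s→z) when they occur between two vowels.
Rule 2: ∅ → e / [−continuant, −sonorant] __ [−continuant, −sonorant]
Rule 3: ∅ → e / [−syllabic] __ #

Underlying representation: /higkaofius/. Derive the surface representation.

Rule 1 (intervocalic voicing): /f/ is a voiceless obstruent between vowels /o/ and /i/, so it voices to [v]. /higkaofius/ → higkaovius.
Rule 2 (stop-cluster e-epenthesis): /g/ and /k/ form a stop–stop cluster, so [e] is inserted between them. /higkaovius/ → higekaovius.
Rule 3 (final e-epenthesis): the form ends in the consonant /s/, so [e] is inserted word-finally. /higekaovius/ → higekaoviuse.

higekaoviuse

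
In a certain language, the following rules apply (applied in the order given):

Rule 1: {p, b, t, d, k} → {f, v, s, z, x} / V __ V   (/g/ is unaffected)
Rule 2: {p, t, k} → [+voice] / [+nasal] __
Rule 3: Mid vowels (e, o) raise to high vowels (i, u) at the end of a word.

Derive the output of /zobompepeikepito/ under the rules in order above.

Rule 1 (intervocalic spirantization): /b/ is a stop between vowels /o/ and /o/, so it spirantizes to the fricative [v]. /p/ is a stop between vowels /e/ and /e/, so it spirantizes to the fricative [f]. /k/ is a stop between vowels /i/ and /e/, so it spirantizes to the fricative [x]. /p/ is a stop between vowels /e/ and /i/, so it spirantizes to the fricative [f]. /t/ is a stop between vowels /i/ and /o/, so it spirantizes to the fricative [s]. /zobompepeikepito/ → zovompefeixefiso.
Rule 2 (post-nasal voicing): /p/ is a voiceless stop immediately after the nasal /m/, so it voices to [b]. /zovompefeixefiso/ → zovombefeixefiso.
Rule 3 (final vowel raising): /o/ is a mid vowel in word-final position, so it raises to [u]. /zovombefeixefiso/ → zovombefeixefisu.

zovombefeixefisu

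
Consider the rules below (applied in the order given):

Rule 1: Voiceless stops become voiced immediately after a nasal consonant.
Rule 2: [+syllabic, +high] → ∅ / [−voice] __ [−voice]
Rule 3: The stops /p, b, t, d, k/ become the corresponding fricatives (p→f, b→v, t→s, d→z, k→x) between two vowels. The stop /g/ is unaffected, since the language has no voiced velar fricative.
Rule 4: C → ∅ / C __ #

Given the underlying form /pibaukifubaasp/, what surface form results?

pivaukfuvaas

Rule 1 (post-nasal voicing): no segment meets the environment; /pibaukifubaasp/ is unchanged.
Rule 2 (high vowel syncope): /i/ is a high vowel flanked by voiceless consonants /k/ and /f/, so it deletes. /pibaukifubaasp/ → pibaukfubaasp.
Rule 3 (intervocalic spirantization): /b/ is a stop between vowels /i/ and /a/, so it spirantizes to the fricative [v]. /b/ is a stop between vowels /u/ and /a/, so it spirantizes to the fricative [v]. /pibaukfubaasp/ → pivaukfuvaasp.
Rule 4 (final cluster simplification): /p/ is the second consonant of a word-final cluster /sp/, so it deletes. /pivaukfuvaasp/ → pivaukfuvaas.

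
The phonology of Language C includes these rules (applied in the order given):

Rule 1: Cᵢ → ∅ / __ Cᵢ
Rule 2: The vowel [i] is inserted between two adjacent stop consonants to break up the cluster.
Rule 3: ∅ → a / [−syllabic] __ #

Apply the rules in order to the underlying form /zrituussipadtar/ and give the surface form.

zrituusipaditara

Rule 1 (degemination): /ss/ is a geminate; the first /s/ deletes. /zrituussipadtar/ → zrituusipadtar.
Rule 2 (stop-cluster i-epenthesis): /d/ and /t/ form a stop–stop cluster, so [i] is inserted between them. /zrituusipadtar/ → zrituusipaditar.
Rule 3 (final a-epenthesis): the form ends in the consonant /r/, so [a] is inserted word-finally. /zrituusipaditar/ → zrituusipaditara.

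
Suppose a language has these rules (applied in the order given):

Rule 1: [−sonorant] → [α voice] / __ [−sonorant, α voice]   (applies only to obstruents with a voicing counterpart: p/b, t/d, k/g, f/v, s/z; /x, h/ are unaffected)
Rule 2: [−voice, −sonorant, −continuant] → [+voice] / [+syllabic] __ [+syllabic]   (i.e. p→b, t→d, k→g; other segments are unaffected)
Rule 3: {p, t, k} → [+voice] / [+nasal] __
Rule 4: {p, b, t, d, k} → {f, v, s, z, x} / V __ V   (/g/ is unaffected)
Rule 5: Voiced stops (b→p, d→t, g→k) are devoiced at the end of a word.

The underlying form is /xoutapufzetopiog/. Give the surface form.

xouzavuvzezoviok

Rule 1 (regressive voicing assimilation): /f/ precedes the voiced obstruent /z/, so it voices to [v] by assimilation. /xoutapufzetopiog/ → xoutapuvzetopiog.
Rule 2 (intervocalic voicing): /t/ is a voiceless stop between vowels /u/ and /a/, so it voices to [d]. /p/ is a voiceless stop between vowels /a/ and /u/, so it voices to [b]. /t/ is a voiceless stop between vowels /e/ and /o/, so it voices to [d]. /p/ is a voiceless stop between vowels /o/ and /i/, so it voices to [b]. /xoutapuvzetopiog/ → xoudabuvzedobiog.
Rule 3 (post-nasal voicing): no segment meets the environment; /xoudabuvzedobiog/ is unchanged.
Rule 4 (intervocalic spirantization): /d/ is a stop between vowels /u/ and /a/, so it spirantizes to the fricative [z]. /b/ is a stop between vowels /a/ and /u/, so it spirantizes to the fricative [v]. /d/ is a stop between vowels /e/ and /o/, so it spirantizes to the fricative [z]. /b/ is a stop between vowels /o/ and /i/, so it spirantizes to the fricative [v]. /xoudabuvzedobiog/ → xouzavuvzezoviog.
Rule 5 (final devoicing): /g/ is a voiced stop in word-final position, so it devoices to [k]. /xouzavuvzezoviog/ → xouzavuvzezoviok.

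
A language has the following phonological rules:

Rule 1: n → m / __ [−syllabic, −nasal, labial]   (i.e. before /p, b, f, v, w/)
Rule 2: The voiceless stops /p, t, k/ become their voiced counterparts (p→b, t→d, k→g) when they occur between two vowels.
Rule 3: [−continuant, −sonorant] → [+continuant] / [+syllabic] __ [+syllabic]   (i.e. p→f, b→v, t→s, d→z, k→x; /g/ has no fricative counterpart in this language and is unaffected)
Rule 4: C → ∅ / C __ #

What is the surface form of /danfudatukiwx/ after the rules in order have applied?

Rule 1 (nasal place assimilation): /n/ precedes the labial consonant /f/, so it assimilates in place to [m]. /danfudatukiwx/ → damfudatukiwx.
Rule 2 (intervocalic voicing): /t/ is a voiceless stop between vowels /a/ and /u/, so it voices to [d]. /k/ is a voiceless stop between vowels /u/ and /i/, so it voices to [g]. /damfudatukiwx/ → damfudadugiwx.
Rule 3 (intervocalic spirantization): /d/ is a stop between vowels /u/ and /a/, so it spirantizes to the fricative [z]. /d/ is a stop between vowels /a/ and /u/, so it spirantizes to the fricative [z]. /damfudadugiwx/ → damfuzazugiwx.
Rule 4 (final cluster simplification): /x/ is the second consonant of a word-final cluster /wx/, so it deletes. /damfuzazugiwx/ → damfuzazugiw.

damfuzazugiw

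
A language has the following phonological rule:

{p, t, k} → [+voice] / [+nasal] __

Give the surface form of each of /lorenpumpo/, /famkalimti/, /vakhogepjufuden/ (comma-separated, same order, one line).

lorenbumbo, famgalimdi, vakhogepjufuden

/lorenpumpo/: /p/ is a voiceless stop immediately after the nasal /n/, so it voices to [b]. /p/ is a voiceless stop immediately after the nasal /m/, so it voices to [b]. → [lorenbumbo].
/famkalimti/: /k/ is a voiceless stop immediately after the nasal /m/, so it voices to [g]. /t/ is a voiceless stop immediately after the nasal /m/, so it voices to [d]. → [famgalimdi].
/vakhogepjufuden/: the rule's environment is not met; surfaces unchanged as [vakhogepjufuden].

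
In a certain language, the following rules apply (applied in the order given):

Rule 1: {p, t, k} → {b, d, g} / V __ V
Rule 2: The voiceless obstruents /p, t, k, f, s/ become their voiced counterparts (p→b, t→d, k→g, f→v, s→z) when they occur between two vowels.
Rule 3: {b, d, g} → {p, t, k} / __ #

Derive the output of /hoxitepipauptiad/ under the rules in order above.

hoxidebibauptiat

Rule 1 (intervocalic voicing): /t/ is a voiceless stop between vowels /i/ and /e/, so it voices to [d]. /p/ is a voiceless stop between vowels /e/ and /i/, so it voices to [b]. /p/ is a voiceless stop between vowels /i/ and /a/, so it voices to [b]. /hoxitepipauptiad/ → hoxidebibauptiad.
Rule 2 (intervocalic voicing): no segment meets the environment; /hoxidebibauptiad/ is unchanged.
Rule 3 (final devoicing): /d/ is a voiced stop in word-final position, so it devoices to [t]. /hoxidebibauptiad/ → hoxidebibauptiat.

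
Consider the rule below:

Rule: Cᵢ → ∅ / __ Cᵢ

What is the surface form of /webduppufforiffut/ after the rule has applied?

webdupuforifut

/pp/ is a geminate; the first /p/ deletes.
/ff/ is a geminate; the first /f/ deletes.
/ff/ is a geminate; the first /f/ deletes.
The other instances of /w/, /b/, /d/, /p/, /f/, /r/, /t/ do not occur in the required environment and remain unchanged.
Surface form: [webdupuforifut].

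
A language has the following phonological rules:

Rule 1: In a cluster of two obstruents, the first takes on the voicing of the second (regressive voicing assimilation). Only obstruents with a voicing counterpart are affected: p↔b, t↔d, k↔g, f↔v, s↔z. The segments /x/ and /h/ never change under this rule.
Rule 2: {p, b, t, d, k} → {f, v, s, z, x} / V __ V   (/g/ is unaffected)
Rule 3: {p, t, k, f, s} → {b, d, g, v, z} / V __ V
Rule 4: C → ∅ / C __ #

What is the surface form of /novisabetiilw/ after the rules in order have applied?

novizaveziil

Rule 1 (regressive voicing assimilation): no segment meets the environment; /novisabetiilw/ is unchanged.
Rule 2 (intervocalic spirantization): /b/ is a stop between vowels /a/ and /e/, so it spirantizes to the fricative [v]. /t/ is a stop between vowels /e/ and /i/, so it spirantizes to the fricative [s]. /novisabetiilw/ → novisavesiilw.
Rule 3 (intervocalic voicing): /s/ is a voiceless obstruent between vowels /i/ and /a/, so it voices to [z]. /s/ is a voiceless obstruent between vowels /e/ and /i/, so it voices to [z]. /novisavesiilw/ → novizaveziilw.
Rule 4 (final cluster simplification): /w/ is the second consonant of a word-final cluster /lw/, so it deletes. /novizaveziilw/ → novizaveziil.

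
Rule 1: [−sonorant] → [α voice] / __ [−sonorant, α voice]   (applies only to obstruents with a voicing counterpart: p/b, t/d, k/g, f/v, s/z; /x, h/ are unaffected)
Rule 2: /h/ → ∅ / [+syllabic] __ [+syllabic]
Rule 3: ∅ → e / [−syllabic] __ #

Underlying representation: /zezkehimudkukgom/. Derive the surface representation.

Rule 1 (regressive voicing assimilation): /z/ precedes the voiceless obstruent /k/, so it devoices to [s] by assimilation. /d/ precedes the voiceless obstruent /k/, so it devoices to [t] by assimilation. /k/ precedes the voiced obstruent /g/, so it voices to [g] by assimilation. /zezkehimudkukgom/ → zeskehimutkuggom.
Rule 2 (intervocalic h-deletion): /h/ occurs between vowels /e/ and /i/, so it deletes. /zeskehimutkuggom/ → zeskeimutkuggom.
Rule 3 (final e-epenthesis): the form ends in the consonant /m/, so [e] is inserted word-finally. /zeskeimutkuggom/ → zeskeimutkuggome.

zeskeimutkuggome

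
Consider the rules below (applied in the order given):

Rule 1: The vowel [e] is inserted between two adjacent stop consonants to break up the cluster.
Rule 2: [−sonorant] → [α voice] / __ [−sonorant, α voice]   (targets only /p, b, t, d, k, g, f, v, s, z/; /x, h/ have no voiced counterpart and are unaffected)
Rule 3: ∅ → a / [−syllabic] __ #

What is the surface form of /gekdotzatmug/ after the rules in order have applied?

gekedodzatmuga

Rule 1 (stop-cluster e-epenthesis): /k/ and /d/ form a stop–stop cluster, so [e] is inserted between them. /gekdotzatmug/ → gekedotzatmug.
Rule 2 (regressive voicing assimilation): /t/ precedes the voiced obstruent /z/, so it voices to [d] by assimilation. /gekedotzatmug/ → gekedodzatmug.
Rule 3 (final a-epenthesis): the form ends in the consonant /g/, so [a] is inserted word-finally. /gekedodzatmug/ → gekedodzatmuga.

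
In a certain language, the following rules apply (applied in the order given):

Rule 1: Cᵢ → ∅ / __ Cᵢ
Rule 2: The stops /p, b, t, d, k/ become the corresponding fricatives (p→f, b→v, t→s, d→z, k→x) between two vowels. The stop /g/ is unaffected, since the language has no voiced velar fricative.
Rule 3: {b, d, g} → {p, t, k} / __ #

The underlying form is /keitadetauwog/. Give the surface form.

keisazesauwok

Rule 1 (degemination): no segment meets the environment; /keitadetauwog/ is unchanged.
Rule 2 (intervocalic spirantization): /t/ is a stop between vowels /i/ and /a/, so it spirantizes to the fricative [s]. /d/ is a stop between vowels /a/ and /e/, so it spirantizes to the fricative [z]. /t/ is a stop between vowels /e/ and /a/, so it spirantizes to the fricative [s]. /keitadetauwog/ → keisazesauwog.
Rule 3 (final devoicing): /g/ is a voiced stop in word-final position, so it devoices to [k]. /keisazesauwog/ → keisazesauwok.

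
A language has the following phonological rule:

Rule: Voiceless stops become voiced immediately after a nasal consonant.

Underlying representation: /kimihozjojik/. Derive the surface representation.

No segment of /kimihozjojik/ meets the structural description of the rule, so the form surfaces unchanged.

kimihozjojik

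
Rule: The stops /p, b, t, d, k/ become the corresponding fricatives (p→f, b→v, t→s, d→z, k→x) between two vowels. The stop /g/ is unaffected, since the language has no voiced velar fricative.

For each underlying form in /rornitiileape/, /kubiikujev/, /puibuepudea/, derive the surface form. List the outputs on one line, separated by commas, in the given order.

/rornitiileape/: /t/ is a stop between vowels /i/ and /i/, so it spirantizes to the fricative [s]. /p/ is a stop between vowels /a/ and /e/, so it spirantizes to the fricative [f]. → [rornisiileafe].
/kubiikujev/: /b/ is a stop between vowels /u/ and /i/, so it spirantizes to the fricative [v]. /k/ is a stop between vowels /i/ and /u/, so it spirantizes to the fricative [x]. → [kuviixujev].
/puibuepudea/: /b/ is a stop between vowels /i/ and /u/, so it spirantizes to the fricative [v]. /p/ is a stop between vowels /e/ and /u/, so it spirantizes to the fricative [f]. /d/ is a stop between vowels /u/ and /e/, so it spirantizes to the fricative [z]. → [puivuefuzea].

rornisiileafe, kuviixujev, puivuefuzea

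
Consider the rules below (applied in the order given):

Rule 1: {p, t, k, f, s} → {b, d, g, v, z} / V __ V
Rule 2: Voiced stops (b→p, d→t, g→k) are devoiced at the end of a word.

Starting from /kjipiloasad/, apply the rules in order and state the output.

Rule 1 (intervocalic voicing): /p/ is a voiceless obstruent between vowels /i/ and /i/, so it voices to [b]. /s/ is a voiceless obstruent between vowels /a/ and /a/, so it voices to [z]. /kjipiloasad/ → kjibiloazad.
Rule 2 (final devoicing): /d/ is a voiced stop in word-final position, so it devoices to [t]. /kjibiloazad/ → kjibiloazat.

kjibiloazat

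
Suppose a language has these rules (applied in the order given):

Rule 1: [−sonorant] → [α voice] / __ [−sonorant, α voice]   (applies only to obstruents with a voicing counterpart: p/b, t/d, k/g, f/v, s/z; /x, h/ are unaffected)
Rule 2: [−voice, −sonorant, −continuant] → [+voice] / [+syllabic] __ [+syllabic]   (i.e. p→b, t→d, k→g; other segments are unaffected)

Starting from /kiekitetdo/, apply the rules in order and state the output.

kiegideddo

Rule 1 (regressive voicing assimilation): /t/ precedes the voiced obstruent /d/, so it voices to [d] by assimilation. /kiekitetdo/ → kiekiteddo.
Rule 2 (intervocalic voicing): /k/ is a voiceless stop between vowels /e/ and /i/, so it voices to [g]. /t/ is a voiceless stop between vowels /i/ and /e/, so it voices to [d]. /kiekiteddo/ → kiegideddo.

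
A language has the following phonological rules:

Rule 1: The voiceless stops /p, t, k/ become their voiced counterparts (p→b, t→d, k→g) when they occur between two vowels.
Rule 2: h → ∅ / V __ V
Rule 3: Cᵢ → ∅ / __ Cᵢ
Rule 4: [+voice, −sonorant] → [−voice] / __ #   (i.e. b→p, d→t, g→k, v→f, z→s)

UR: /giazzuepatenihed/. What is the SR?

giazuebadeniet

Rule 1 (intervocalic voicing): /p/ is a voiceless stop between vowels /e/ and /a/, so it voices to [b]. /t/ is a voiceless stop between vowels /a/ and /e/, so it voices to [d]. /giazzuepatenihed/ → giazzuebadenihed.
Rule 2 (intervocalic h-deletion): /h/ occurs between vowels /i/ and /e/, so it deletes. /giazzuebadenihed/ → giazzuebadenied.
Rule 3 (degemination): /zz/ is a geminate; the first /z/ deletes. /giazzuebadenied/ → giazuebadenied.
Rule 4 (final devoicing): /d/ is a voiced obstruent in word-final position, so it devoices to [t]. /giazuebadenied/ → giazuebadeniet.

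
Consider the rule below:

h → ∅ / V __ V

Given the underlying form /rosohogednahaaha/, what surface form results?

/h/ occurs between vowels /o/ and /o/, so it deletes.
/h/ occurs between vowels /a/ and /a/, so it deletes.
/h/ occurs between vowels /a/ and /a/, so it deletes.
Surface form: [rosoogednaaaa].

rosoogednaaaa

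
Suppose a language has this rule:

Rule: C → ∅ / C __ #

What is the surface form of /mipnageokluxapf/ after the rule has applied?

mipnageokluxap

/f/ is the second consonant of a word-final cluster /pf/, so it deletes.
Surface form: [mipnageokluxap].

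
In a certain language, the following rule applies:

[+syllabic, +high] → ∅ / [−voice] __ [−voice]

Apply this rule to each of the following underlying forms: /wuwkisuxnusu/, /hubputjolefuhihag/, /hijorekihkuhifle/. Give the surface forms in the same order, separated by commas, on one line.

wuwksxnusu, hubptjolefhhag, hijorekhkhfle

/wuwkisuxnusu/: /i/ is a high vowel flanked by voiceless consonants /k/ and /s/, so it deletes. /u/ is a high vowel flanked by voiceless consonants /s/ and /x/, so it deletes. → [wuwksxnusu].
/hubputjolefuhihag/: /u/ is a high vowel flanked by voiceless consonants /p/ and /t/, so it deletes. /u/ is a high vowel flanked by voiceless consonants /f/ and /h/, so it deletes. /i/ is a high vowel flanked by voiceless consonants /h/ and /h/, so it deletes. → [hubptjolefhhag].
/hijorekihkuhifle/: /i/ is a high vowel flanked by voiceless consonants /k/ and /h/, so it deletes. /u/ is a high vowel flanked by voiceless consonants /k/ and /h/, so it deletes. /i/ is a high vowel flanked by voiceless consonants /h/ and /f/, so it deletes. → [hijorekhkhfle].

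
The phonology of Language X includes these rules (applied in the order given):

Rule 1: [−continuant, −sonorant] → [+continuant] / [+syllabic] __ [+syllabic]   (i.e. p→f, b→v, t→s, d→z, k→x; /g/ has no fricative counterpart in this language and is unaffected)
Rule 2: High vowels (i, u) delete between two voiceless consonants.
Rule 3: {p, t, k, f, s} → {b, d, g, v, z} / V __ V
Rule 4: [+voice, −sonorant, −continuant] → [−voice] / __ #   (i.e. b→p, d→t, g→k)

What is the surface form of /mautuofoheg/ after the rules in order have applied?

mauzuovohek

Rule 1 (intervocalic spirantization): /t/ is a stop between vowels /u/ and /u/, so it spirantizes to the fricative [s]. /mautuofoheg/ → mausuofoheg.
Rule 2 (high vowel syncope): no segment meets the environment; /mausuofoheg/ is unchanged.
Rule 3 (intervocalic voicing): /s/ is a voiceless obstruent between vowels /u/ and /u/, so it voices to [z]. /f/ is a voiceless obstruent between vowels /o/ and /o/, so it voices to [v]. /mausuofoheg/ → mauzuovoheg.
Rule 4 (final devoicing): /g/ is a voiced stop in word-final position, so it devoices to [k]. /mauzuovoheg/ → mauzuovohek.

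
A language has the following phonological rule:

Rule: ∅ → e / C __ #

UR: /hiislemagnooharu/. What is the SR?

No segment of /hiislemagnooharu/ meets the structural description of the rule, so the form surfaces unchanged.

hiislemagnooharu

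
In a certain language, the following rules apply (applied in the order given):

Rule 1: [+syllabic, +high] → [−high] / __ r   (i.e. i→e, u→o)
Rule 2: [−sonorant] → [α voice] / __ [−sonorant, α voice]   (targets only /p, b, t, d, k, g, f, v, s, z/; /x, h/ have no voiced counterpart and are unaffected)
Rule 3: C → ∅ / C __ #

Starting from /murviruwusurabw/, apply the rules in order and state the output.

Rule 1 (pre-rhotic lowering): /u/ is a high vowel immediately before /r/, so it lowers to [o]. /i/ is a high vowel immediately before /r/, so it lowers to [e]. /u/ is a high vowel immediately before /r/, so it lowers to [o]. /murviruwusurabw/ → morveruwusorabw.
Rule 2 (regressive voicing assimilation): no segment meets the environment; /morveruwusorabw/ is unchanged.
Rule 3 (final cluster simplification): /w/ is the second consonant of a word-final cluster /bw/, so it deletes. /morveruwusorabw/ → morveruwusorab.

morveruwusorab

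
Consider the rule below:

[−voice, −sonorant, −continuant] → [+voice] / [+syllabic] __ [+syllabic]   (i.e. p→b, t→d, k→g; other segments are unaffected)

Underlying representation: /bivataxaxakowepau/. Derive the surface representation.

/t/ is a voiceless stop between vowels /a/ and /a/, so it voices to [d].
/k/ is a voiceless stop between vowels /a/ and /o/, so it voices to [g].
/p/ is a voiceless stop between vowels /e/ and /a/, so it voices to [b].
Surface form: [bivadaxaxagowebau].

bivadaxaxagowebau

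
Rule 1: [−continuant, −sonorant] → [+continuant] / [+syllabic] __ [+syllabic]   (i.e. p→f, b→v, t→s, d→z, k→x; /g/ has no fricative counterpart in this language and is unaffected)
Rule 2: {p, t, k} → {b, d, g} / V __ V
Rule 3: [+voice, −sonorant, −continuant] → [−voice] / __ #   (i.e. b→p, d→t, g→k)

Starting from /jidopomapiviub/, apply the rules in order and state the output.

jizofomafiviup

Rule 1 (intervocalic spirantization): /d/ is a stop between vowels /i/ and /o/, so it spirantizes to the fricative [z]. /p/ is a stop between vowels /o/ and /o/, so it spirantizes to the fricative [f]. /p/ is a stop between vowels /a/ and /i/, so it spirantizes to the fricative [f]. /jidopomapiviub/ → jizofomafiviub.
Rule 2 (intervocalic voicing): no segment meets the environment; /jizofomafiviub/ is unchanged.
Rule 3 (final devoicing): /b/ is a voiced stop in word-final position, so it devoices to [p]. /jizofomafiviub/ → jizofomafiviup.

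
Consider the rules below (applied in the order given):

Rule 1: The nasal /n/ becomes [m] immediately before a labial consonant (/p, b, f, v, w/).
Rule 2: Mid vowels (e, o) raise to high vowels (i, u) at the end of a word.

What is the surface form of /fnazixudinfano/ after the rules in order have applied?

Rule 1 (nasal place assimilation): /n/ precedes the labial consonant /f/, so it assimilates in place to [m]. /fnazixudinfano/ → fnazixudimfano.
Rule 2 (final vowel raising): /o/ is a mid vowel in word-final position, so it raises to [u]. /fnazixudimfano/ → fnazixudimfanu.

fnazixudimfanu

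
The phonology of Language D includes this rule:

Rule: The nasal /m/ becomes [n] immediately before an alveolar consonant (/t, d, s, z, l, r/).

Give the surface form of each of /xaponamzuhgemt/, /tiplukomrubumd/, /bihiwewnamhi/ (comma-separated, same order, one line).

xaponanzuhgent, tiplukonrubund, bihiwewnamhi

/xaponamzuhgemt/: /m/ precedes the alveolar consonant /z/, so it assimilates in place to [n]. /m/ precedes the alveolar consonant /t/, so it assimilates in place to [n]. → [xaponanzuhgent].
/tiplukomrubumd/: /m/ precedes the alveolar consonant /r/, so it assimilates in place to [n]. /m/ precedes the alveolar consonant /d/, so it assimilates in place to [n]. → [tiplukonrubund].
/bihiwewnamhi/: the rule's environment is not met; surfaces unchanged as [bihiwewnamhi].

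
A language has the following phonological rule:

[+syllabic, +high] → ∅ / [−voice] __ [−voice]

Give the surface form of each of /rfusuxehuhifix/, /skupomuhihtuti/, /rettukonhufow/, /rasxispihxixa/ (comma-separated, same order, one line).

rfsxehhfx, skpomuhhtti, rettkonhfow, rasxsphxxa

/rfusuxehuhifix/: /u/ is a high vowel flanked by voiceless consonants /f/ and /s/, so it deletes. /u/ is a high vowel flanked by voiceless consonants /s/ and /x/, so it deletes. /u/ is a high vowel flanked by voiceless consonants /h/ and /h/, so it deletes. /i/ is a high vowel flanked by voiceless consonants /h/ and /f/, so it deletes. /i/ is a high vowel flanked by voiceless consonants /f/ and /x/, so it deletes. → [rfsxehhfx].
/skupomuhihtuti/: /u/ is a high vowel flanked by voiceless consonants /k/ and /p/, so it deletes. /i/ is a high vowel flanked by voiceless consonants /h/ and /h/, so it deletes. /u/ is a high vowel flanked by voiceless consonants /t/ and /t/, so it deletes. → [skpomuhhtti].
/rettukonhufow/: /u/ is a high vowel flanked by voiceless consonants /t/ and /k/, so it deletes. /u/ is a high vowel flanked by voiceless consonants /h/ and /f/, so it deletes. → [rettkonhfow].
/rasxispihxixa/: /i/ is a high vowel flanked by voiceless consonants /x/ and /s/, so it deletes. /i/ is a high vowel flanked by voiceless consonants /p/ and /h/, so it deletes. /i/ is a high vowel flanked by voiceless consonants /x/ and /x/, so it deletes. → [rasxsphxxa].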